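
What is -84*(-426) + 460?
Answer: 36244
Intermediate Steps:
-84*(-426) + 460 = 35784 + 460 = 36244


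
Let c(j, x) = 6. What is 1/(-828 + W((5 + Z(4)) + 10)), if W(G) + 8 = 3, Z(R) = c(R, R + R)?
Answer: -1/833 ≈ -0.0012005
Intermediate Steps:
Z(R) = 6
W(G) = -5 (W(G) = -8 + 3 = -5)
1/(-828 + W((5 + Z(4)) + 10)) = 1/(-828 - 5) = 1/(-833) = -1/833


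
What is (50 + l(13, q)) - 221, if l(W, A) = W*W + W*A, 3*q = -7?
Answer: -97/3 ≈ -32.333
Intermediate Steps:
q = -7/3 (q = (⅓)*(-7) = -7/3 ≈ -2.3333)
l(W, A) = W² + A*W
(50 + l(13, q)) - 221 = (50 + 13*(-7/3 + 13)) - 221 = (50 + 13*(32/3)) - 221 = (50 + 416/3) - 221 = 566/3 - 221 = -97/3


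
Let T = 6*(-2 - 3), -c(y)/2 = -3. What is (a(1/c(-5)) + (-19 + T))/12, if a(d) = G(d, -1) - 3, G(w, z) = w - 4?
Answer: -335/72 ≈ -4.6528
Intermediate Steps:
c(y) = 6 (c(y) = -2*(-3) = 6)
T = -30 (T = 6*(-5) = -30)
G(w, z) = -4 + w
a(d) = -7 + d (a(d) = (-4 + d) - 3 = -7 + d)
(a(1/c(-5)) + (-19 + T))/12 = ((-7 + 1/6) + (-19 - 30))/12 = ((-7 + ⅙) - 49)/12 = (-41/6 - 49)/12 = (1/12)*(-335/6) = -335/72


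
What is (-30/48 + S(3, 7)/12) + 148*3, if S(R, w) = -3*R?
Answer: 3541/8 ≈ 442.63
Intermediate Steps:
(-30/48 + S(3, 7)/12) + 148*3 = (-30/48 - 3*3/12) + 148*3 = (-30*1/48 - 9*1/12) + 444 = (-5/8 - 3/4) + 444 = -11/8 + 444 = 3541/8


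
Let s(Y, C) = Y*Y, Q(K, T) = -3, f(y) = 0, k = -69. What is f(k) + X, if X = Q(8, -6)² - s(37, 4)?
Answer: -1360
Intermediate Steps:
s(Y, C) = Y²
X = -1360 (X = (-3)² - 1*37² = 9 - 1*1369 = 9 - 1369 = -1360)
f(k) + X = 0 - 1360 = -1360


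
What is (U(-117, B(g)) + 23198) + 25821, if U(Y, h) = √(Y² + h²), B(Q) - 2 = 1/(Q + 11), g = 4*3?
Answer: 49019 + √7243690/23 ≈ 49136.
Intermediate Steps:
g = 12
B(Q) = 2 + 1/(11 + Q) (B(Q) = 2 + 1/(Q + 11) = 2 + 1/(11 + Q))
(U(-117, B(g)) + 23198) + 25821 = (√((-117)² + ((23 + 2*12)/(11 + 12))²) + 23198) + 25821 = (√(13689 + ((23 + 24)/23)²) + 23198) + 25821 = (√(13689 + ((1/23)*47)²) + 23198) + 25821 = (√(13689 + (47/23)²) + 23198) + 25821 = (√(13689 + 2209/529) + 23198) + 25821 = (√(7243690/529) + 23198) + 25821 = (√7243690/23 + 23198) + 25821 = (23198 + √7243690/23) + 25821 = 49019 + √7243690/23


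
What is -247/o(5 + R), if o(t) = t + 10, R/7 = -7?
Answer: 247/34 ≈ 7.2647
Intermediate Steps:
R = -49 (R = 7*(-7) = -49)
o(t) = 10 + t
-247/o(5 + R) = -247/(10 + (5 - 49)) = -247/(10 - 44) = -247/(-34) = -247*(-1/34) = 247/34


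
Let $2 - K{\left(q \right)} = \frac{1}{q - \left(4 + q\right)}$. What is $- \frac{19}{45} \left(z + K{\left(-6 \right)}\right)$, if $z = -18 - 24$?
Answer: $\frac{1007}{60} \approx 16.783$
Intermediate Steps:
$z = -42$ ($z = -18 - 24 = -42$)
$K{\left(q \right)} = \frac{9}{4}$ ($K{\left(q \right)} = 2 - \frac{1}{q - \left(4 + q\right)} = 2 - \frac{1}{-4} = 2 - - \frac{1}{4} = 2 + \frac{1}{4} = \frac{9}{4}$)
$- \frac{19}{45} \left(z + K{\left(-6 \right)}\right) = - \frac{19}{45} \left(-42 + \frac{9}{4}\right) = \left(-19\right) \frac{1}{45} \left(- \frac{159}{4}\right) = \left(- \frac{19}{45}\right) \left(- \frac{159}{4}\right) = \frac{1007}{60}$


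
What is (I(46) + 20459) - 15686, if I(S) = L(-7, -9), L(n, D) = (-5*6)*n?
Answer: 4983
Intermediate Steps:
L(n, D) = -30*n
I(S) = 210 (I(S) = -30*(-7) = 210)
(I(46) + 20459) - 15686 = (210 + 20459) - 15686 = 20669 - 15686 = 4983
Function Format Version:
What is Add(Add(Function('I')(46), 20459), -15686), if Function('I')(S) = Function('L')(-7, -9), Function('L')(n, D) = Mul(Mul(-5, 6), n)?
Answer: 4983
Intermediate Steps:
Function('L')(n, D) = Mul(-30, n)
Function('I')(S) = 210 (Function('I')(S) = Mul(-30, -7) = 210)
Add(Add(Function('I')(46), 20459), -15686) = Add(Add(210, 20459), -15686) = Add(20669, -15686) = 4983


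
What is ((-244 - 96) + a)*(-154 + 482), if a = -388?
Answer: -238784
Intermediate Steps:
((-244 - 96) + a)*(-154 + 482) = ((-244 - 96) - 388)*(-154 + 482) = (-340 - 388)*328 = -728*328 = -238784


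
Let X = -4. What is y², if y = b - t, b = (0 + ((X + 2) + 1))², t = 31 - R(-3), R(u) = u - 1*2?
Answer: 1225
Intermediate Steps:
R(u) = -2 + u (R(u) = u - 2 = -2 + u)
t = 36 (t = 31 - (-2 - 3) = 31 - 1*(-5) = 31 + 5 = 36)
b = 1 (b = (0 + ((-4 + 2) + 1))² = (0 + (-2 + 1))² = (0 - 1)² = (-1)² = 1)
y = -35 (y = 1 - 1*36 = 1 - 36 = -35)
y² = (-35)² = 1225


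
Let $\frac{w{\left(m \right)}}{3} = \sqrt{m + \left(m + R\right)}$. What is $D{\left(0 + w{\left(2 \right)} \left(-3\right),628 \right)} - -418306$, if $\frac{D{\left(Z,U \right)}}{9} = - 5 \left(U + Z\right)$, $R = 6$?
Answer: $390046 + 405 \sqrt{10} \approx 3.9133 \cdot 10^{5}$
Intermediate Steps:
$w{\left(m \right)} = 3 \sqrt{6 + 2 m}$ ($w{\left(m \right)} = 3 \sqrt{m + \left(m + 6\right)} = 3 \sqrt{m + \left(6 + m\right)} = 3 \sqrt{6 + 2 m}$)
$D{\left(Z,U \right)} = - 45 U - 45 Z$ ($D{\left(Z,U \right)} = 9 \left(- 5 \left(U + Z\right)\right) = 9 \left(- 5 U - 5 Z\right) = - 45 U - 45 Z$)
$D{\left(0 + w{\left(2 \right)} \left(-3\right),628 \right)} - -418306 = \left(\left(-45\right) 628 - 45 \left(0 + 3 \sqrt{6 + 2 \cdot 2} \left(-3\right)\right)\right) - -418306 = \left(-28260 - 45 \left(0 + 3 \sqrt{6 + 4} \left(-3\right)\right)\right) + 418306 = \left(-28260 - 45 \left(0 + 3 \sqrt{10} \left(-3\right)\right)\right) + 418306 = \left(-28260 - 45 \left(0 - 9 \sqrt{10}\right)\right) + 418306 = \left(-28260 - 45 \left(- 9 \sqrt{10}\right)\right) + 418306 = \left(-28260 + 405 \sqrt{10}\right) + 418306 = 390046 + 405 \sqrt{10}$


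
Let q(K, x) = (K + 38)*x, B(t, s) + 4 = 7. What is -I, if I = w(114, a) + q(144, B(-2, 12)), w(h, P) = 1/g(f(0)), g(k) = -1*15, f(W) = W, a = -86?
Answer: -8189/15 ≈ -545.93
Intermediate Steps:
B(t, s) = 3 (B(t, s) = -4 + 7 = 3)
g(k) = -15
w(h, P) = -1/15 (w(h, P) = 1/(-15) = -1/15)
q(K, x) = x*(38 + K) (q(K, x) = (38 + K)*x = x*(38 + K))
I = 8189/15 (I = -1/15 + 3*(38 + 144) = -1/15 + 3*182 = -1/15 + 546 = 8189/15 ≈ 545.93)
-I = -1*8189/15 = -8189/15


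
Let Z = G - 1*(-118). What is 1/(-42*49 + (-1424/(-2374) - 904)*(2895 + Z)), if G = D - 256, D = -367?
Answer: -1187/2565325886 ≈ -4.6271e-7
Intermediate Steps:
G = -623 (G = -367 - 256 = -623)
Z = -505 (Z = -623 - 1*(-118) = -623 + 118 = -505)
1/(-42*49 + (-1424/(-2374) - 904)*(2895 + Z)) = 1/(-42*49 + (-1424/(-2374) - 904)*(2895 - 505)) = 1/(-2058 + (-1424*(-1/2374) - 904)*2390) = 1/(-2058 + (712/1187 - 904)*2390) = 1/(-2058 - 1072336/1187*2390) = 1/(-2058 - 2562883040/1187) = 1/(-2565325886/1187) = -1187/2565325886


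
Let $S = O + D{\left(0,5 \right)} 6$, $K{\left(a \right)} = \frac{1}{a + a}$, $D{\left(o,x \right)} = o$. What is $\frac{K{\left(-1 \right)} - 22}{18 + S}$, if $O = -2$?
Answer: $- \frac{45}{32} \approx -1.4063$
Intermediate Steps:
$K{\left(a \right)} = \frac{1}{2 a}$
$S = -2$ ($S = -2 + 0 \cdot 6 = -2 + 0 = -2$)
$\frac{K{\left(-1 \right)} - 22}{18 + S} = \frac{\frac{1}{2 \left(-1\right)} - 22}{18 - 2} = \frac{\frac{1}{2} \left(-1\right) - 22}{16} = \frac{- \frac{1}{2} - 22}{16} = \frac{1}{16} \left(- \frac{45}{2}\right) = - \frac{45}{32}$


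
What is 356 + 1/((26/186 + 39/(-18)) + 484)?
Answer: 31914518/89647 ≈ 356.00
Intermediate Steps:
356 + 1/((26/186 + 39/(-18)) + 484) = 356 + 1/((26*(1/186) + 39*(-1/18)) + 484) = 356 + 1/((13/93 - 13/6) + 484) = 356 + 1/(-377/186 + 484) = 356 + 1/(89647/186) = 356 + 186/89647 = 31914518/89647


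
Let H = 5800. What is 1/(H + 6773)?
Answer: 1/12573 ≈ 7.9536e-5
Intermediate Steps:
1/(H + 6773) = 1/(5800 + 6773) = 1/12573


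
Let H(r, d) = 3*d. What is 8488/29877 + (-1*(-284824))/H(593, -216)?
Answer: -354341101/806679 ≈ -439.26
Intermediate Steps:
8488/29877 + (-1*(-284824))/H(593, -216) = 8488/29877 + (-1*(-284824))/((3*(-216))) = 8488*(1/29877) + 284824/(-648) = 8488/29877 + 284824*(-1/648) = 8488/29877 - 35603/81 = -354341101/806679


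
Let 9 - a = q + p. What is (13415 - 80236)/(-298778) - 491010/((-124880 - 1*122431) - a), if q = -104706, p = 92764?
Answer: 82013565941/38730890918 ≈ 2.1175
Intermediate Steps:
a = 11951 (a = 9 - (-104706 + 92764) = 9 - 1*(-11942) = 9 + 11942 = 11951)
(13415 - 80236)/(-298778) - 491010/((-124880 - 1*122431) - a) = (13415 - 80236)/(-298778) - 491010/((-124880 - 1*122431) - 1*11951) = -66821*(-1/298778) - 491010/((-124880 - 122431) - 11951) = 66821/298778 - 491010/(-247311 - 11951) = 66821/298778 - 491010/(-259262) = 66821/298778 - 491010*(-1/259262) = 66821/298778 + 245505/129631 = 82013565941/38730890918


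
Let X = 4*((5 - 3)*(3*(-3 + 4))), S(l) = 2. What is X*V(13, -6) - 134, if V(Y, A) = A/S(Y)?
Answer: -206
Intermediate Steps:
V(Y, A) = A/2
X = 24 (X = 4*(2*(3*1)) = 4*(2*3) = 4*6 = 24)
X*V(13, -6) - 134 = 24*((½)*(-6)) - 134 = 24*(-3) - 134 = -72 - 134 = -206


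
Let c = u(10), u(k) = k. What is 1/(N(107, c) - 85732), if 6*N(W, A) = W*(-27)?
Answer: -2/172427 ≈ -1.1599e-5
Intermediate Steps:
c = 10
N(W, A) = -9*W/2 (N(W, A) = (W*(-27))/6 = (-27*W)/6 = -9*W/2)
1/(N(107, c) - 85732) = 1/(-9/2*107 - 85732) = 1/(-963/2 - 85732) = 1/(-172427/2) = -2/172427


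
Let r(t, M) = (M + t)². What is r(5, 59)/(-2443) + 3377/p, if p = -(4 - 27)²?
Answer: -10416795/1292347 ≈ -8.0604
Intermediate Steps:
p = -529 (p = -1*(-23)² = -1*529 = -529)
r(5, 59)/(-2443) + 3377/p = (59 + 5)²/(-2443) + 3377/(-529) = 64²*(-1/2443) + 3377*(-1/529) = 4096*(-1/2443) - 3377/529 = -4096/2443 - 3377/529 = -10416795/1292347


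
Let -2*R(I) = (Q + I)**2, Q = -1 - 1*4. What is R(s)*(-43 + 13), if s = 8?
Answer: 135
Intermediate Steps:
Q = -5 (Q = -1 - 4 = -5)
R(I) = -(-5 + I)**2/2
R(s)*(-43 + 13) = (-(-5 + 8)**2/2)*(-43 + 13) = -1/2*3**2*(-30) = -1/2*9*(-30) = -9/2*(-30) = 135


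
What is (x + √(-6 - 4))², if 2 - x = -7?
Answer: (9 + I*√10)² ≈ 71.0 + 56.921*I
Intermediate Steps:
x = 9 (x = 2 - 1*(-7) = 2 + 7 = 9)
(x + √(-6 - 4))² = (9 + √(-6 - 4))² = (9 + √(-10))² = (9 + I*√10)²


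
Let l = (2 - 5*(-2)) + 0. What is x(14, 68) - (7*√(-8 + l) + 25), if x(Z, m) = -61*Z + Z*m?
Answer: 59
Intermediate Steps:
l = 12 (l = (2 + 10) + 0 = 12 + 0 = 12)
x(14, 68) - (7*√(-8 + l) + 25) = 14*(-61 + 68) - (7*√(-8 + 12) + 25) = 14*7 - (7*√4 + 25) = 98 - (7*2 + 25) = 98 - (14 + 25) = 98 - 1*39 = 98 - 39 = 59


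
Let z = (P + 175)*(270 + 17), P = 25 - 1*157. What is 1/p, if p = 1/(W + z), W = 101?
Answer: 12442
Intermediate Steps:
P = -132 (P = 25 - 157 = -132)
z = 12341 (z = (-132 + 175)*(270 + 17) = 43*287 = 12341)
p = 1/12442 (p = 1/(101 + 12341) = 1/12442 ≈ 8.0373e-5)
1/p = 1/(1/12442) = 12442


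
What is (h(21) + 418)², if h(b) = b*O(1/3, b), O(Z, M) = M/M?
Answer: 192721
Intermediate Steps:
O(Z, M) = 1
h(b) = b (h(b) = b*1 = b)
(h(21) + 418)² = (21 + 418)² = 439² = 192721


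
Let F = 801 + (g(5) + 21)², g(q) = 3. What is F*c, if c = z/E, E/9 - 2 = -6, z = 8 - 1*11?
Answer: 459/4 ≈ 114.75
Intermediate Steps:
z = -3 (z = 8 - 11 = -3)
E = -36 (E = 18 + 9*(-6) = 18 - 54 = -36)
F = 1377 (F = 801 + (3 + 21)² = 801 + 24² = 801 + 576 = 1377)
c = 1/12 (c = -3/(-36) = -3*(-1/36) = 1/12 ≈ 0.083333)
F*c = 1377*(1/12) = 459/4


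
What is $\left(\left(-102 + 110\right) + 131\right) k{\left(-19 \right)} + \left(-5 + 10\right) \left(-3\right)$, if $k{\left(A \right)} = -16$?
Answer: $-2239$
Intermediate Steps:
$\left(\left(-102 + 110\right) + 131\right) k{\left(-19 \right)} + \left(-5 + 10\right) \left(-3\right) = \left(\left(-102 + 110\right) + 131\right) \left(-16\right) + \left(-5 + 10\right) \left(-3\right) = \left(8 + 131\right) \left(-16\right) + 5 \left(-3\right) = 139 \left(-16\right) - 15 = -2224 - 15 = -2239$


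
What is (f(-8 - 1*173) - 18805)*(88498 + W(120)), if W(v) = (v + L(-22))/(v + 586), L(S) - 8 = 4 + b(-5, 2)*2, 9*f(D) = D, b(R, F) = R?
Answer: -588093741470/353 ≈ -1.6660e+9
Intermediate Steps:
f(D) = D/9
L(S) = 2 (L(S) = 8 + (4 - 5*2) = 8 + (4 - 10) = 8 - 6 = 2)
W(v) = (2 + v)/(586 + v) (W(v) = (v + 2)/(v + 586) = (2 + v)/(586 + v))
(f(-8 - 1*173) - 18805)*(88498 + W(120)) = ((-8 - 1*173)/9 - 18805)*(88498 + (2 + 120)/(586 + 120)) = ((-8 - 173)/9 - 18805)*(88498 + 122/706) = ((1/9)*(-181) - 18805)*(88498 + (1/706)*122) = (-181/9 - 18805)*(88498 + 61/353) = -169426/9*31239855/353 = -588093741470/353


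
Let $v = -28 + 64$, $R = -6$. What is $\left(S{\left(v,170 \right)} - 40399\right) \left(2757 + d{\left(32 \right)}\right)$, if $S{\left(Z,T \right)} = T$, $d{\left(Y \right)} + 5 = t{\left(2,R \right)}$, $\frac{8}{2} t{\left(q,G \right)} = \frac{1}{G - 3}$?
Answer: $- \frac{3985527259}{36} \approx -1.1071 \cdot 10^{8}$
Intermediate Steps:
$t{\left(q,G \right)} = \frac{1}{4 \left(-3 + G\right)}$ ($t{\left(q,G \right)} = \frac{1}{4 \left(G - 3\right)} = \frac{1}{4 \left(-3 + G\right)}$)
$d{\left(Y \right)} = - \frac{181}{36}$ ($d{\left(Y \right)} = -5 + \frac{1}{4 \left(-3 - 6\right)} = -5 + \frac{1}{4 \left(-9\right)} = -5 + \frac{1}{4} \left(- \frac{1}{9}\right) = -5 - \frac{1}{36} = - \frac{181}{36}$)
$v = 36$
$\left(S{\left(v,170 \right)} - 40399\right) \left(2757 + d{\left(32 \right)}\right) = \left(170 - 40399\right) \left(2757 - \frac{181}{36}\right) = \left(-40229\right) \frac{99071}{36} = - \frac{3985527259}{36}$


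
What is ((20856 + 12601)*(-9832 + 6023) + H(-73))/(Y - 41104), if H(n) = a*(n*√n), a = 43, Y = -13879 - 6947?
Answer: 127437713/61930 + 3139*I*√73/61930 ≈ 2057.8 + 0.43306*I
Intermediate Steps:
Y = -20826
H(n) = 43*n^(3/2) (H(n) = 43*(n*√n) = 43*n^(3/2))
((20856 + 12601)*(-9832 + 6023) + H(-73))/(Y - 41104) = ((20856 + 12601)*(-9832 + 6023) + 43*(-73)^(3/2))/(-20826 - 41104) = (33457*(-3809) + 43*(-73*I*√73))/(-61930) = (-127437713 - 3139*I*√73)*(-1/61930) = 127437713/61930 + 3139*I*√73/61930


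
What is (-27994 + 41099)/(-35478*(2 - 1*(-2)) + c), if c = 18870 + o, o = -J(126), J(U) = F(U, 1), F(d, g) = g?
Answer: -13105/123043 ≈ -0.10651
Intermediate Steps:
J(U) = 1
o = -1 (o = -1*1 = -1)
c = 18869 (c = 18870 - 1 = 18869)
(-27994 + 41099)/(-35478*(2 - 1*(-2)) + c) = (-27994 + 41099)/(-35478*(2 - 1*(-2)) + 18869) = 13105/(-35478*(2 + 2) + 18869) = 13105/(-35478*4 + 18869) = 13105/(-141912 + 18869) = 13105/(-123043) = 13105*(-1/123043) = -13105/123043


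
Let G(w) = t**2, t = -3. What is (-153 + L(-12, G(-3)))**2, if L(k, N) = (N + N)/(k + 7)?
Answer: 613089/25 ≈ 24524.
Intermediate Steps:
G(w) = 9 (G(w) = (-3)**2 = 9)
L(k, N) = 2*N/(7 + k) (L(k, N) = (2*N)/(7 + k) = 2*N/(7 + k))
(-153 + L(-12, G(-3)))**2 = (-153 + 2*9/(7 - 12))**2 = (-153 + 2*9/(-5))**2 = (-153 + 2*9*(-1/5))**2 = (-153 - 18/5)**2 = (-783/5)**2 = 613089/25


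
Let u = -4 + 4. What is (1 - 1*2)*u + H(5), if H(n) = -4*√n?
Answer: -4*√5 ≈ -8.9443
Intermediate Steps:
u = 0
(1 - 1*2)*u + H(5) = (1 - 1*2)*0 - 4*√5 = (1 - 2)*0 - 4*√5 = -1*0 - 4*√5 = 0 - 4*√5 = -4*√5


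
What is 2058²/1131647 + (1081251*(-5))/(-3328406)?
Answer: 20214983201769/3766580664682 ≈ 5.3669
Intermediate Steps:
2058²/1131647 + (1081251*(-5))/(-3328406) = 4235364*(1/1131647) - 5406255*(-1/3328406) = 4235364/1131647 + 5406255/3328406 = 20214983201769/3766580664682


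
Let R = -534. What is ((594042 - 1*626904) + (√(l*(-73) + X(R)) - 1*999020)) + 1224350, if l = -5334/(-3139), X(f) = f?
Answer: 192468 + 6*I*√33798/43 ≈ 1.9247e+5 + 25.652*I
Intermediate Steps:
l = 5334/3139 (l = -5334*(-1/3139) = 5334/3139 ≈ 1.6993)
((594042 - 1*626904) + (√(l*(-73) + X(R)) - 1*999020)) + 1224350 = ((594042 - 1*626904) + (√((5334/3139)*(-73) - 534) - 1*999020)) + 1224350 = ((594042 - 626904) + (√(-5334/43 - 534) - 999020)) + 1224350 = (-32862 + (√(-28296/43) - 999020)) + 1224350 = (-32862 + (6*I*√33798/43 - 999020)) + 1224350 = (-32862 + (-999020 + 6*I*√33798/43)) + 1224350 = (-1031882 + 6*I*√33798/43) + 1224350 = 192468 + 6*I*√33798/43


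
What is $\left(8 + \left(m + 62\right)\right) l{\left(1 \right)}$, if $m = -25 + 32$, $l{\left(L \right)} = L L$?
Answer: $77$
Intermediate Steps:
$l{\left(L \right)} = L^{2}$
$m = 7$
$\left(8 + \left(m + 62\right)\right) l{\left(1 \right)} = \left(8 + \left(7 + 62\right)\right) 1^{2} = \left(8 + 69\right) 1 = 77 \cdot 1 = 77$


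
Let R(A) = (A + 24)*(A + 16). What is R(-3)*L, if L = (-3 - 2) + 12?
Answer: 1911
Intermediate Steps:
L = 7 (L = -5 + 12 = 7)
R(A) = (16 + A)*(24 + A) (R(A) = (24 + A)*(16 + A) = (16 + A)*(24 + A))
R(-3)*L = (384 + (-3)² + 40*(-3))*7 = (384 + 9 - 120)*7 = 273*7 = 1911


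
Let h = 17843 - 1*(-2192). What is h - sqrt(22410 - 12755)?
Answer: 20035 - sqrt(9655) ≈ 19937.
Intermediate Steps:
h = 20035 (h = 17843 + 2192 = 20035)
h - sqrt(22410 - 12755) = 20035 - sqrt(22410 - 12755) = 20035 - sqrt(9655)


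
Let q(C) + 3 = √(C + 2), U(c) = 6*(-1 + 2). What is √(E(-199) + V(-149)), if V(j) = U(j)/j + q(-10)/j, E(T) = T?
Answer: √(-4418446 - 298*I*√2)/149 ≈ 0.00067279 - 14.107*I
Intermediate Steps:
U(c) = 6 (U(c) = 6*1 = 6)
q(C) = -3 + √(2 + C) (q(C) = -3 + √(C + 2) = -3 + √(2 + C))
V(j) = 6/j + (-3 + 2*I*√2)/j (V(j) = 6/j + (-3 + √(2 - 10))/j = 6/j + (-3 + √(-8))/j = 6/j + (-3 + 2*I*√2)/j)
√(E(-199) + V(-149)) = √(-199 + (3 + 2*I*√2)/(-149)) = √(-199 - (3 + 2*I*√2)/149) = √(-199 + (-3/149 - 2*I*√2/149)) = √(-29654/149 - 2*I*√2/149)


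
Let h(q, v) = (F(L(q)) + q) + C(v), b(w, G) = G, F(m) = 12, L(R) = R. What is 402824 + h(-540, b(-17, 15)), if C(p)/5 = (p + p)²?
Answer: 406796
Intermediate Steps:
C(p) = 20*p² (C(p) = 5*(p + p)² = 5*(2*p)² = 5*(4*p²) = 20*p²)
h(q, v) = 12 + q + 20*v² (h(q, v) = (12 + q) + 20*v² = 12 + q + 20*v²)
402824 + h(-540, b(-17, 15)) = 402824 + (12 - 540 + 20*15²) = 402824 + (12 - 540 + 20*225) = 402824 + (12 - 540 + 4500) = 402824 + 3972 = 406796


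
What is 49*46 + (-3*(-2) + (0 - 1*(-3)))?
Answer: 2263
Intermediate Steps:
49*46 + (-3*(-2) + (0 - 1*(-3))) = 2254 + (6 + (0 + 3)) = 2254 + (6 + 3) = 2254 + 9 = 2263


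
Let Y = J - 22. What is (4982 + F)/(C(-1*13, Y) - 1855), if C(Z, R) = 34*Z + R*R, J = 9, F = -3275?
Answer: -1707/2128 ≈ -0.80216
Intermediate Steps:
Y = -13 (Y = 9 - 22 = -13)
C(Z, R) = R**2 + 34*Z (C(Z, R) = 34*Z + R**2 = R**2 + 34*Z)
(4982 + F)/(C(-1*13, Y) - 1855) = (4982 - 3275)/(((-13)**2 + 34*(-1*13)) - 1855) = 1707/((169 + 34*(-13)) - 1855) = 1707/((169 - 442) - 1855) = 1707/(-273 - 1855) = 1707/(-2128) = 1707*(-1/2128) = -1707/2128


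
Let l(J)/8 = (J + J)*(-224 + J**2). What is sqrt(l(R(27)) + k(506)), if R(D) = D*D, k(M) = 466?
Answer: sqrt(6196115554) ≈ 78715.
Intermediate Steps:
R(D) = D**2
l(J) = 16*J*(-224 + J**2) (l(J) = 8*((J + J)*(-224 + J**2)) = 8*((2*J)*(-224 + J**2)) = 8*(2*J*(-224 + J**2)) = 16*J*(-224 + J**2))
sqrt(l(R(27)) + k(506)) = sqrt(16*27**2*(-224 + (27**2)**2) + 466) = sqrt(16*729*(-224 + 729**2) + 466) = sqrt(16*729*(-224 + 531441) + 466) = sqrt(16*729*531217 + 466) = sqrt(6196115088 + 466) = sqrt(6196115554)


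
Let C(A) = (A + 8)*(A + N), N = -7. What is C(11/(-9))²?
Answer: 20376196/6561 ≈ 3105.7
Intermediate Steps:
C(A) = (-7 + A)*(8 + A) (C(A) = (A + 8)*(A - 7) = (8 + A)*(-7 + A) = (-7 + A)*(8 + A))
C(11/(-9))² = (-56 + 11/(-9) + (11/(-9))²)² = (-56 + 11*(-⅑) + (11*(-⅑))²)² = (-56 - 11/9 + (-11/9)²)² = (-56 - 11/9 + 121/81)² = (-4514/81)² = 20376196/6561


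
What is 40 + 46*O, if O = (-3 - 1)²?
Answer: 776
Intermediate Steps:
O = 16 (O = (-4)² = 16)
40 + 46*O = 40 + 46*16 = 40 + 736 = 776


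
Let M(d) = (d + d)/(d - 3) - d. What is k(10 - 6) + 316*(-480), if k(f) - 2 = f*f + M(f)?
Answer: -151658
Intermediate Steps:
M(d) = -d + 2*d/(-3 + d) (M(d) = (2*d)/(-3 + d) - d = 2*d/(-3 + d) - d = -d + 2*d/(-3 + d))
k(f) = 2 + f² + f*(5 - f)/(-3 + f) (k(f) = 2 + (f*f + f*(5 - f)/(-3 + f)) = 2 + (f² + f*(5 - f)/(-3 + f)) = 2 + f² + f*(5 - f)/(-3 + f))
k(10 - 6) + 316*(-480) = ((-3 + (10 - 6))*(2 + (10 - 6)²) - (10 - 6)*(-5 + (10 - 6)))/(-3 + (10 - 6)) + 316*(-480) = ((-3 + 4)*(2 + 4²) - 1*4*(-5 + 4))/(-3 + 4) - 151680 = (1*(2 + 16) - 1*4*(-1))/1 - 151680 = 1*(1*18 + 4) - 151680 = 1*(18 + 4) - 151680 = 1*22 - 151680 = 22 - 151680 = -151658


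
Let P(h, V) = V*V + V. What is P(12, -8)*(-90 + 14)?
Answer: -4256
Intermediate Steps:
P(h, V) = V + V² (P(h, V) = V² + V = V + V²)
P(12, -8)*(-90 + 14) = (-8*(1 - 8))*(-90 + 14) = -8*(-7)*(-76) = 56*(-76) = -4256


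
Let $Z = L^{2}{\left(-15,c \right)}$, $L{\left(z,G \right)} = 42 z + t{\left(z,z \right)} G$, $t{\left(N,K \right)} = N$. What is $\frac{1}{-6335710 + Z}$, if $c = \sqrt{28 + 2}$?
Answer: $- \frac{296603}{1758930977180} - \frac{189 \sqrt{30}}{351786195436} \approx -1.7157 \cdot 10^{-7}$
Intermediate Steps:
$c = \sqrt{30} \approx 5.4772$
$L{\left(z,G \right)} = 42 z + G z$ ($L{\left(z,G \right)} = 42 z + z G = 42 z + G z$)
$Z = \left(-630 - 15 \sqrt{30}\right)^{2}$ ($Z = \left(- 15 \left(42 + \sqrt{30}\right)\right)^{2} = \left(-630 - 15 \sqrt{30}\right)^{2} \approx 5.0717 \cdot 10^{5}$)
$\frac{1}{-6335710 + Z} = \frac{1}{-6335710 + \left(403650 + 18900 \sqrt{30}\right)} = \frac{1}{-5932060 + 18900 \sqrt{30}}$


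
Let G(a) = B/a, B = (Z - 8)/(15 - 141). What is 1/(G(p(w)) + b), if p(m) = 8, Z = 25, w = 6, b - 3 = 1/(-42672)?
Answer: 64008/190943 ≈ 0.33522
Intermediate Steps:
b = 128015/42672 (b = 3 + 1/(-42672) = 3 - 1/42672 = 128015/42672 ≈ 3.0000)
B = -17/126 (B = (25 - 8)/(15 - 141) = 17/(-126) = 17*(-1/126) = -17/126 ≈ -0.13492)
G(a) = -17/(126*a)
1/(G(p(w)) + b) = 1/(-17/126/8 + 128015/42672) = 1/(-17/126*1/8 + 128015/42672) = 1/(-17/1008 + 128015/42672) = 1/(190943/64008) = 64008/190943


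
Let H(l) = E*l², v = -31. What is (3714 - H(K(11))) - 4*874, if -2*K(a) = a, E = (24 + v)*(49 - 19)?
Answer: 13141/2 ≈ 6570.5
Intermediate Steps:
E = -210 (E = (24 - 31)*(49 - 19) = -7*30 = -210)
K(a) = -a/2
H(l) = -210*l²
(3714 - H(K(11))) - 4*874 = (3714 - (-210)*(-½*11)²) - 4*874 = (3714 - (-210)*(-11/2)²) - 1*3496 = (3714 - (-210)*121/4) - 3496 = (3714 - 1*(-12705/2)) - 3496 = (3714 + 12705/2) - 3496 = 20133/2 - 3496 = 13141/2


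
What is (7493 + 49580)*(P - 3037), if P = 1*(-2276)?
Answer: -303228849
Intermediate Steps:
P = -2276
(7493 + 49580)*(P - 3037) = (7493 + 49580)*(-2276 - 3037) = 57073*(-5313) = -303228849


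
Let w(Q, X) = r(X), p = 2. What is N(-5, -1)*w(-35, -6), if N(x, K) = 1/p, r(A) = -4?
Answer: -2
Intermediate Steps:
w(Q, X) = -4
N(x, K) = ½ (N(x, K) = 1/2 = ½)
N(-5, -1)*w(-35, -6) = (½)*(-4) = -2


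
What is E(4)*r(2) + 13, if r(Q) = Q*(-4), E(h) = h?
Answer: -19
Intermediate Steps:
r(Q) = -4*Q
E(4)*r(2) + 13 = 4*(-4*2) + 13 = 4*(-8) + 13 = -32 + 13 = -19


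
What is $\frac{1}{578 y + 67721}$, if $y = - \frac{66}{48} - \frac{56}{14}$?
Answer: $\frac{4}{258457} \approx 1.5476 \cdot 10^{-5}$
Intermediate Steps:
$y = - \frac{43}{8}$ ($y = \left(-66\right) \frac{1}{48} - 4 = - \frac{11}{8} - 4 = - \frac{43}{8} \approx -5.375$)
$\frac{1}{578 y + 67721} = \frac{1}{578 \left(- \frac{43}{8}\right) + 67721} = \frac{1}{- \frac{12427}{4} + 67721} = \frac{1}{\frac{258457}{4}} = \frac{4}{258457}$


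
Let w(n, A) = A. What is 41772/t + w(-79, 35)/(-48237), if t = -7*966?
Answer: -47980777/7766157 ≈ -6.1782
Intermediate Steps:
t = -6762
41772/t + w(-79, 35)/(-48237) = 41772/(-6762) + 35/(-48237) = 41772*(-1/6762) + 35*(-1/48237) = -6962/1127 - 5/6891 = -47980777/7766157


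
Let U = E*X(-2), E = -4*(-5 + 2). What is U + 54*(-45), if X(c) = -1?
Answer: -2442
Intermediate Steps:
E = 12 (E = -4*(-3) = 12)
U = -12 (U = 12*(-1) = -12)
U + 54*(-45) = -12 + 54*(-45) = -12 - 2430 = -2442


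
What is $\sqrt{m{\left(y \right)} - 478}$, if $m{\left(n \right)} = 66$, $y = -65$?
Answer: $2 i \sqrt{103} \approx 20.298 i$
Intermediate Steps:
$\sqrt{m{\left(y \right)} - 478} = \sqrt{66 - 478} = \sqrt{-412} = 2 i \sqrt{103}$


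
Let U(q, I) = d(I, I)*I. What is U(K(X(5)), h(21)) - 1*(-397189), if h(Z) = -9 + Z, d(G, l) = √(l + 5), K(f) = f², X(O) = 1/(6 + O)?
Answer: 397189 + 12*√17 ≈ 3.9724e+5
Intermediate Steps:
d(G, l) = √(5 + l)
U(q, I) = I*√(5 + I) (U(q, I) = √(5 + I)*I = I*√(5 + I))
U(K(X(5)), h(21)) - 1*(-397189) = (-9 + 21)*√(5 + (-9 + 21)) - 1*(-397189) = 12*√(5 + 12) + 397189 = 12*√17 + 397189 = 397189 + 12*√17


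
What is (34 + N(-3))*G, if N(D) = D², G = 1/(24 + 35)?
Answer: 43/59 ≈ 0.72881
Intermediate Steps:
G = 1/59 ≈ 0.016949
(34 + N(-3))*G = (34 + (-3)²)*(1/59) = (34 + 9)*(1/59) = 43*(1/59) = 43/59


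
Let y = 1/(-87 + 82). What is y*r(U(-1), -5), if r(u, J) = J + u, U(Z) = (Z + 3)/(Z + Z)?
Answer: 6/5 ≈ 1.2000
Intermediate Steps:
U(Z) = (3 + Z)/(2*Z) (U(Z) = (3 + Z)/((2*Z)) = (3 + Z)*(1/(2*Z)) = (3 + Z)/(2*Z))
y = -⅕ (y = 1/(-5) = -⅕ ≈ -0.20000)
y*r(U(-1), -5) = -(-5 + (½)*(3 - 1)/(-1))/5 = -(-5 + (½)*(-1)*2)/5 = -(-5 - 1)/5 = -⅕*(-6) = 6/5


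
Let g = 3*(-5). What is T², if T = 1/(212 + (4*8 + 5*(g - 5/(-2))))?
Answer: 4/131769 ≈ 3.0356e-5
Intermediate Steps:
g = -15
T = 2/363 (T = 1/(212 + (4*8 + 5*(-15 - 5/(-2)))) = 1/(212 + (32 + 5*(-15 - 5*(-½)))) = 1/(212 + (32 + 5*(-15 + 5/2))) = 1/(212 + (32 + 5*(-25/2))) = 1/(212 + (32 - 125/2)) = 1/(212 - 61/2) = 1/(363/2) = 2/363 ≈ 0.0055096)
T² = (2/363)² = 4/131769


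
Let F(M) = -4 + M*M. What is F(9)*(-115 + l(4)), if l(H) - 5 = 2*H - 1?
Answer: -7931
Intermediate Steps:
l(H) = 4 + 2*H (l(H) = 5 + (2*H - 1) = 5 + (-1 + 2*H) = 4 + 2*H)
F(M) = -4 + M²
F(9)*(-115 + l(4)) = (-4 + 9²)*(-115 + (4 + 2*4)) = (-4 + 81)*(-115 + (4 + 8)) = 77*(-115 + 12) = 77*(-103) = -7931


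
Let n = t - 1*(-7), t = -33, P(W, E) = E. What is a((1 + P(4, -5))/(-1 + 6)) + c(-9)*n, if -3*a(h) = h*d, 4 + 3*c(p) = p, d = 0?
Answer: 338/3 ≈ 112.67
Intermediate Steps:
c(p) = -4/3 + p/3
a(h) = 0 (a(h) = -h*0/3 = -⅓*0 = 0)
n = -26 (n = -33 - 1*(-7) = -33 + 7 = -26)
a((1 + P(4, -5))/(-1 + 6)) + c(-9)*n = 0 + (-4/3 + (⅓)*(-9))*(-26) = 0 + (-4/3 - 3)*(-26) = 0 - 13/3*(-26) = 0 + 338/3 = 338/3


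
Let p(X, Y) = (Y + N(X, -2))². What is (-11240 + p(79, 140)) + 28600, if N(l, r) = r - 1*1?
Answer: 36129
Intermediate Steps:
N(l, r) = -1 + r (N(l, r) = r - 1 = -1 + r)
p(X, Y) = (-3 + Y)² (p(X, Y) = (Y + (-1 - 2))² = (Y - 3)² = (-3 + Y)²)
(-11240 + p(79, 140)) + 28600 = (-11240 + (-3 + 140)²) + 28600 = (-11240 + 137²) + 28600 = (-11240 + 18769) + 28600 = 7529 + 28600 = 36129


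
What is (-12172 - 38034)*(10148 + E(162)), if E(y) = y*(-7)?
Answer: -452556884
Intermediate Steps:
E(y) = -7*y
(-12172 - 38034)*(10148 + E(162)) = (-12172 - 38034)*(10148 - 7*162) = -50206*(10148 - 1134) = -50206*9014 = -452556884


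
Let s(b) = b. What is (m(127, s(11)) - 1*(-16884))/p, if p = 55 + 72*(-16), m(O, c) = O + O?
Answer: -17138/1097 ≈ -15.623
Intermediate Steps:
m(O, c) = 2*O
p = -1097 (p = 55 - 1152 = -1097)
(m(127, s(11)) - 1*(-16884))/p = (2*127 - 1*(-16884))/(-1097) = (254 + 16884)*(-1/1097) = 17138*(-1/1097) = -17138/1097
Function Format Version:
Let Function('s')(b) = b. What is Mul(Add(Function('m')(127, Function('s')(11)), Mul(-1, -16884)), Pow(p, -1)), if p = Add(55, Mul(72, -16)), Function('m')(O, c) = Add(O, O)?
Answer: Rational(-17138, 1097) ≈ -15.623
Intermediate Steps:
Function('m')(O, c) = Mul(2, O)
p = -1097 (p = Add(55, -1152) = -1097)
Mul(Add(Function('m')(127, Function('s')(11)), Mul(-1, -16884)), Pow(p, -1)) = Mul(Add(Mul(2, 127), Mul(-1, -16884)), Pow(-1097, -1)) = Mul(Add(254, 16884), Rational(-1, 1097)) = Mul(17138, Rational(-1, 1097)) = Rational(-17138, 1097)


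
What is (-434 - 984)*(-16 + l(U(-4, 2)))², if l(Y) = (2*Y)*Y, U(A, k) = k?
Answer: -90752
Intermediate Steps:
l(Y) = 2*Y²
(-434 - 984)*(-16 + l(U(-4, 2)))² = (-434 - 984)*(-16 + 2*2²)² = -1418*(-16 + 2*4)² = -1418*(-16 + 8)² = -1418*(-8)² = -1418*64 = -90752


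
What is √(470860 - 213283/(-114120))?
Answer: √170339178051110/19020 ≈ 686.19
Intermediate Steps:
√(470860 - 213283/(-114120)) = √(470860 - 213283*(-1/114120)) = √(470860 + 213283/114120) = √(53734756483/114120) = √170339178051110/19020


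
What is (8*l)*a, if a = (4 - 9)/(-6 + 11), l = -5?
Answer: 40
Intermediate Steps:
a = -1 (a = -5/5 = -5*⅕ = -1)
(8*l)*a = (8*(-5))*(-1) = -40*(-1) = 40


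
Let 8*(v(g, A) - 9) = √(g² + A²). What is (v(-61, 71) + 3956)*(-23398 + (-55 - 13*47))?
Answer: -95413760 - 3008*√8762 ≈ -9.5695e+7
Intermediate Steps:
v(g, A) = 9 + √(A² + g²)/8 (v(g, A) = 9 + √(g² + A²)/8 = 9 + √(A² + g²)/8)
(v(-61, 71) + 3956)*(-23398 + (-55 - 13*47)) = ((9 + √(71² + (-61)²)/8) + 3956)*(-23398 + (-55 - 13*47)) = ((9 + √(5041 + 3721)/8) + 3956)*(-23398 + (-55 - 611)) = ((9 + √8762/8) + 3956)*(-23398 - 666) = (3965 + √8762/8)*(-24064) = -95413760 - 3008*√8762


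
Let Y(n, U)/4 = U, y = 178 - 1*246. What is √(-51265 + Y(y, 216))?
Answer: I*√50401 ≈ 224.5*I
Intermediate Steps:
y = -68 (y = 178 - 246 = -68)
Y(n, U) = 4*U
√(-51265 + Y(y, 216)) = √(-51265 + 4*216) = √(-51265 + 864) = √(-50401) = I*√50401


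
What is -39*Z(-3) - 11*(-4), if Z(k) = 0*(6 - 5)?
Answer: 44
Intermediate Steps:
Z(k) = 0 (Z(k) = 0*1 = 0)
-39*Z(-3) - 11*(-4) = -39*0 - 11*(-4) = 0 + 44 = 44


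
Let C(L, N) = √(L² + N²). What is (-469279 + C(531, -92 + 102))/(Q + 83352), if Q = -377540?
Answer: 469279/294188 - 13*√1669/294188 ≈ 1.5934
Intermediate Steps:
(-469279 + C(531, -92 + 102))/(Q + 83352) = (-469279 + √(531² + (-92 + 102)²))/(-377540 + 83352) = (-469279 + √(281961 + 10²))/(-294188) = (-469279 + √(281961 + 100))*(-1/294188) = (-469279 + √282061)*(-1/294188) = (-469279 + 13*√1669)*(-1/294188) = 469279/294188 - 13*√1669/294188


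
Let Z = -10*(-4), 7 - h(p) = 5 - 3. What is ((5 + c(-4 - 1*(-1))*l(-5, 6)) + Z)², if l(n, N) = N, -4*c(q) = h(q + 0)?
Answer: 5625/4 ≈ 1406.3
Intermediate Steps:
h(p) = 5 (h(p) = 7 - (5 - 3) = 7 - 1*2 = 7 - 2 = 5)
c(q) = -5/4 (c(q) = -¼*5 = -5/4)
Z = 40
((5 + c(-4 - 1*(-1))*l(-5, 6)) + Z)² = ((5 - 5/4*6) + 40)² = ((5 - 15/2) + 40)² = (-5/2 + 40)² = (75/2)² = 5625/4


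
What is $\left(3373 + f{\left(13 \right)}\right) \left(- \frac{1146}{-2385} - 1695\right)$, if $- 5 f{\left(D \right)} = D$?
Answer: $- \frac{22702053836}{3975} \approx -5.7112 \cdot 10^{6}$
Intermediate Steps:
$f{\left(D \right)} = - \frac{D}{5}$
$\left(3373 + f{\left(13 \right)}\right) \left(- \frac{1146}{-2385} - 1695\right) = \left(3373 - \frac{13}{5}\right) \left(- \frac{1146}{-2385} - 1695\right) = \left(3373 - \frac{13}{5}\right) \left(\left(-1146\right) \left(- \frac{1}{2385}\right) - 1695\right) = \frac{16852 \left(\frac{382}{795} - 1695\right)}{5} = \frac{16852}{5} \left(- \frac{1347143}{795}\right) = - \frac{22702053836}{3975}$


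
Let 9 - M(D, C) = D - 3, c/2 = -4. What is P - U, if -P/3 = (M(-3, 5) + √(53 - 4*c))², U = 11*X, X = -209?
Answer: 1369 - 90*√85 ≈ 539.24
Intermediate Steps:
c = -8 (c = 2*(-4) = -8)
M(D, C) = 12 - D (M(D, C) = 9 - (D - 3) = 9 - (-3 + D) = 9 + (3 - D) = 12 - D)
U = -2299 (U = 11*(-209) = -2299)
P = -3*(15 + √85)² (P = -3*((12 - 1*(-3)) + √(53 - 4*(-8)))² = -3*((12 + 3) + √(53 + 32))² = -3*(15 + √85)² ≈ -1759.8)
P - U = (-930 - 90*√85) - 1*(-2299) = (-930 - 90*√85) + 2299 = 1369 - 90*√85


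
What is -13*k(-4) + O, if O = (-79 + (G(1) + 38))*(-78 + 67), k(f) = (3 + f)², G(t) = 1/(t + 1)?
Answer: 865/2 ≈ 432.50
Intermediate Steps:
G(t) = 1/(1 + t)
O = 891/2 (O = (-79 + (1/(1 + 1) + 38))*(-78 + 67) = (-79 + (1/2 + 38))*(-11) = (-79 + (½ + 38))*(-11) = (-79 + 77/2)*(-11) = -81/2*(-11) = 891/2 ≈ 445.50)
-13*k(-4) + O = -13*(3 - 4)² + 891/2 = -13*(-1)² + 891/2 = -13*1 + 891/2 = -13 + 891/2 = 865/2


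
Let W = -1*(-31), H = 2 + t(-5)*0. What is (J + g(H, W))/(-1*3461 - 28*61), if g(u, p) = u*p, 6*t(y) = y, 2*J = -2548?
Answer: 404/1723 ≈ 0.23447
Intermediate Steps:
J = -1274 (J = (½)*(-2548) = -1274)
t(y) = y/6
H = 2 (H = 2 + ((⅙)*(-5))*0 = 2 - ⅚*0 = 2 + 0 = 2)
W = 31
g(u, p) = p*u
(J + g(H, W))/(-1*3461 - 28*61) = (-1274 + 31*2)/(-1*3461 - 28*61) = (-1274 + 62)/(-3461 - 1708) = -1212/(-5169) = -1212*(-1/5169) = 404/1723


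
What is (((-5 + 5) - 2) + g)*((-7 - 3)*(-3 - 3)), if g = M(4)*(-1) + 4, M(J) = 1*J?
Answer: -120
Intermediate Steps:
M(J) = J
g = 0 (g = 4*(-1) + 4 = -4 + 4 = 0)
(((-5 + 5) - 2) + g)*((-7 - 3)*(-3 - 3)) = (((-5 + 5) - 2) + 0)*((-7 - 3)*(-3 - 3)) = ((0 - 2) + 0)*(-10*(-6)) = (-2 + 0)*60 = -2*60 = -120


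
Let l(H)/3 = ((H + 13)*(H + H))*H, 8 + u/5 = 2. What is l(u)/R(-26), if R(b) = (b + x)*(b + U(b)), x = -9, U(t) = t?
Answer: -4590/91 ≈ -50.440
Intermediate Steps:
u = -30 (u = -40 + 5*2 = -40 + 10 = -30)
l(H) = 6*H**2*(13 + H) (l(H) = 3*(((H + 13)*(H + H))*H) = 3*(((13 + H)*(2*H))*H) = 3*((2*H*(13 + H))*H) = 3*(2*H**2*(13 + H)) = 6*H**2*(13 + H))
R(b) = 2*b*(-9 + b) (R(b) = (b - 9)*(b + b) = (-9 + b)*(2*b) = 2*b*(-9 + b))
l(u)/R(-26) = (6*(-30)**2*(13 - 30))/((2*(-26)*(-9 - 26))) = (6*900*(-17))/((2*(-26)*(-35))) = -91800/1820 = -91800*1/1820 = -4590/91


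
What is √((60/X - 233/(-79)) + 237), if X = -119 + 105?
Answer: √72068066/553 ≈ 15.351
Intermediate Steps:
X = -14
√((60/X - 233/(-79)) + 237) = √((60/(-14) - 233/(-79)) + 237) = √((60*(-1/14) - 233*(-1/79)) + 237) = √((-30/7 + 233/79) + 237) = √(-739/553 + 237) = √(130322/553) = √72068066/553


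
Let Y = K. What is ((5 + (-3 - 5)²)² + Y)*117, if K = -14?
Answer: 555399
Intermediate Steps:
Y = -14
((5 + (-3 - 5)²)² + Y)*117 = ((5 + (-3 - 5)²)² - 14)*117 = ((5 + (-8)²)² - 14)*117 = ((5 + 64)² - 14)*117 = (69² - 14)*117 = (4761 - 14)*117 = 4747*117 = 555399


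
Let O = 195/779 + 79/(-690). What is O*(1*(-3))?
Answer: -73009/179170 ≈ -0.40748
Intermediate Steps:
O = 73009/537510 (O = 195*(1/779) + 79*(-1/690) = 195/779 - 79/690 = 73009/537510 ≈ 0.13583)
O*(1*(-3)) = 73009*(1*(-3))/537510 = (73009/537510)*(-3) = -73009/179170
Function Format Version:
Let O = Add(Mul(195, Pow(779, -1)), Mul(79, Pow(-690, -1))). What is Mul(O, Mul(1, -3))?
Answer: Rational(-73009, 179170) ≈ -0.40748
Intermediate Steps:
O = Rational(73009, 537510) (O = Add(Mul(195, Rational(1, 779)), Mul(79, Rational(-1, 690))) = Add(Rational(195, 779), Rational(-79, 690)) = Rational(73009, 537510) ≈ 0.13583)
Mul(O, Mul(1, -3)) = Mul(Rational(73009, 537510), Mul(1, -3)) = Mul(Rational(73009, 537510), -3) = Rational(-73009, 179170)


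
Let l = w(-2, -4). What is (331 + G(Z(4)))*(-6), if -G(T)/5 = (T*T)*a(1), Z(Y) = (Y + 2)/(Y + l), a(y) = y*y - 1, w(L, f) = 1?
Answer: -1986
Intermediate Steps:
l = 1
a(y) = -1 + y**2 (a(y) = y**2 - 1 = -1 + y**2)
Z(Y) = (2 + Y)/(1 + Y) (Z(Y) = (Y + 2)/(Y + 1) = (2 + Y)/(1 + Y))
G(T) = 0 (G(T) = -5*T*T*(-1 + 1**2) = -5*T**2*(-1 + 1) = -5*T**2*0 = -5*0 = 0)
(331 + G(Z(4)))*(-6) = (331 + 0)*(-6) = 331*(-6) = -1986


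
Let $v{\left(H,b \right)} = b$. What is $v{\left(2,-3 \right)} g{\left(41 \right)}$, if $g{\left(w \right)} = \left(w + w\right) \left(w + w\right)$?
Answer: $-20172$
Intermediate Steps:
$g{\left(w \right)} = 4 w^{2}$ ($g{\left(w \right)} = 2 w 2 w = 4 w^{2}$)
$v{\left(2,-3 \right)} g{\left(41 \right)} = - 3 \cdot 4 \cdot 41^{2} = - 3 \cdot 4 \cdot 1681 = \left(-3\right) 6724 = -20172$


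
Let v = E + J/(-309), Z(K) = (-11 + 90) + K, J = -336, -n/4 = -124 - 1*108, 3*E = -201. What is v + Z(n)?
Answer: 96932/103 ≈ 941.09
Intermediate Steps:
E = -67 (E = (⅓)*(-201) = -67)
n = 928 (n = -4*(-124 - 1*108) = -4*(-124 - 108) = -4*(-232) = 928)
Z(K) = 79 + K
v = -6789/103 (v = -67 - 336/(-309) = -67 - 336*(-1/309) = -67 + 112/103 = -6789/103 ≈ -65.913)
v + Z(n) = -6789/103 + (79 + 928) = -6789/103 + 1007 = 96932/103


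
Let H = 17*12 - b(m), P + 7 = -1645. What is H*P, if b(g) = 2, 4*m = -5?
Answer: -333704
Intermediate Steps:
m = -5/4 (m = (1/4)*(-5) = -5/4 ≈ -1.2500)
P = -1652 (P = -7 - 1645 = -1652)
H = 202 (H = 17*12 - 1*2 = 204 - 2 = 202)
H*P = 202*(-1652) = -333704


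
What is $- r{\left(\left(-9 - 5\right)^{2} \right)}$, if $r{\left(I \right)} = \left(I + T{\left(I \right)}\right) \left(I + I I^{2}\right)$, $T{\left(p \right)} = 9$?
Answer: $-1543595060$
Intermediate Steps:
$r{\left(I \right)} = \left(9 + I\right) \left(I + I^{3}\right)$ ($r{\left(I \right)} = \left(I + 9\right) \left(I + I I^{2}\right) = \left(9 + I\right) \left(I + I^{3}\right)$)
$- r{\left(\left(-9 - 5\right)^{2} \right)} = - \left(-9 - 5\right)^{2} \left(9 + \left(-9 - 5\right)^{2} + \left(\left(-9 - 5\right)^{2}\right)^{3} + 9 \left(\left(-9 - 5\right)^{2}\right)^{2}\right) = - \left(-14\right)^{2} \left(9 + \left(-14\right)^{2} + \left(\left(-14\right)^{2}\right)^{3} + 9 \left(\left(-14\right)^{2}\right)^{2}\right) = - 196 \left(9 + 196 + 196^{3} + 9 \cdot 196^{2}\right) = - 196 \left(9 + 196 + 7529536 + 9 \cdot 38416\right) = - 196 \left(9 + 196 + 7529536 + 345744\right) = - 196 \cdot 7875485 = \left(-1\right) 1543595060 = -1543595060$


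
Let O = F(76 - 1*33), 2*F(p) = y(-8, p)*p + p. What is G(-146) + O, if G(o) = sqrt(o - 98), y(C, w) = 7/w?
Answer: 25 + 2*I*sqrt(61) ≈ 25.0 + 15.62*I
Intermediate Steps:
G(o) = sqrt(-98 + o)
F(p) = 7/2 + p/2 (F(p) = ((7/p)*p + p)/2 = (7 + p)/2 = 7/2 + p/2)
O = 25 (O = 7/2 + (76 - 1*33)/2 = 7/2 + (76 - 33)/2 = 7/2 + (1/2)*43 = 7/2 + 43/2 = 25)
G(-146) + O = sqrt(-98 - 146) + 25 = sqrt(-244) + 25 = 2*I*sqrt(61) + 25 = 25 + 2*I*sqrt(61)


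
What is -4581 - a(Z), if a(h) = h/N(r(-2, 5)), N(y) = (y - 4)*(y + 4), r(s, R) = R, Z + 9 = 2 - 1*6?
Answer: -41216/9 ≈ -4579.6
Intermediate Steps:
Z = -13 (Z = -9 + (2 - 1*6) = -9 + (2 - 6) = -9 - 4 = -13)
N(y) = (-4 + y)*(4 + y)
a(h) = h/9 (a(h) = h/(-16 + 5²) = h/(-16 + 25) = h/9)
-4581 - a(Z) = -4581 - (-13)/9 = -4581 - 1*(-13/9) = -4581 + 13/9 = -41216/9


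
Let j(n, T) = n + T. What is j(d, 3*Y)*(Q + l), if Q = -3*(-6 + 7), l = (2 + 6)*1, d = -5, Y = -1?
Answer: -40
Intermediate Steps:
l = 8 (l = 8*1 = 8)
Q = -3 (Q = -3*1 = -3)
j(n, T) = T + n
j(d, 3*Y)*(Q + l) = (3*(-1) - 5)*(-3 + 8) = (-3 - 5)*5 = -8*5 = -40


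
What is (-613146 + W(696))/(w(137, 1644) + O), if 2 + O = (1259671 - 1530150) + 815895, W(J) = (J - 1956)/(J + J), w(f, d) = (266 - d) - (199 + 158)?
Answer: -71125041/63066764 ≈ -1.1278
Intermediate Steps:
w(f, d) = -91 - d (w(f, d) = (266 - d) - 1*357 = (266 - d) - 357 = -91 - d)
W(J) = (-1956 + J)/(2*J) (W(J) = (-1956 + J)/((2*J)) = (-1956 + J)*(1/(2*J)) = (-1956 + J)/(2*J))
O = 545414 (O = -2 + ((1259671 - 1530150) + 815895) = -2 + (-270479 + 815895) = -2 + 545416 = 545414)
(-613146 + W(696))/(w(137, 1644) + O) = (-613146 + (1/2)*(-1956 + 696)/696)/((-91 - 1*1644) + 545414) = (-613146 + (1/2)*(1/696)*(-1260))/((-91 - 1644) + 545414) = (-613146 - 105/116)/(-1735 + 545414) = -71125041/116/543679 = -71125041/116*1/543679 = -71125041/63066764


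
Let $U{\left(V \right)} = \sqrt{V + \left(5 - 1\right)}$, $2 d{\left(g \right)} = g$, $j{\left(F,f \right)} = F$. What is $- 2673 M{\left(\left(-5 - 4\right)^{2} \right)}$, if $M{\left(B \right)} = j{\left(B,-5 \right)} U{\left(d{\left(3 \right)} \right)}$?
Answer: $- \frac{216513 \sqrt{22}}{2} \approx -5.0777 \cdot 10^{5}$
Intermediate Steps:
$d{\left(g \right)} = \frac{g}{2}$
$U{\left(V \right)} = \sqrt{4 + V}$ ($U{\left(V \right)} = \sqrt{V + 4} = \sqrt{4 + V}$)
$M{\left(B \right)} = \frac{B \sqrt{22}}{2}$ ($M{\left(B \right)} = B \sqrt{4 + \frac{1}{2} \cdot 3} = B \sqrt{4 + \frac{3}{2}} = B \sqrt{\frac{11}{2}} = B \frac{\sqrt{22}}{2} = \frac{B \sqrt{22}}{2}$)
$- 2673 M{\left(\left(-5 - 4\right)^{2} \right)} = - 2673 \frac{\left(-5 - 4\right)^{2} \sqrt{22}}{2} = - 2673 \frac{\left(-9\right)^{2} \sqrt{22}}{2} = - 2673 \cdot \frac{1}{2} \cdot 81 \sqrt{22} = - 2673 \frac{81 \sqrt{22}}{2} = - \frac{216513 \sqrt{22}}{2}$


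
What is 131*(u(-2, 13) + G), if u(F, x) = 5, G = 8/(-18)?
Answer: 5371/9 ≈ 596.78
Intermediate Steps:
G = -4/9 (G = 8*(-1/18) = -4/9 ≈ -0.44444)
131*(u(-2, 13) + G) = 131*(5 - 4/9) = 131*(41/9) = 5371/9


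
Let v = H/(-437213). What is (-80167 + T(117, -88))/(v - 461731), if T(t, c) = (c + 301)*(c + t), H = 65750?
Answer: 32349389870/201874861453 ≈ 0.16024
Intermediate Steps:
T(t, c) = (301 + c)*(c + t)
v = -65750/437213 (v = 65750/(-437213) = 65750*(-1/437213) = -65750/437213 ≈ -0.15038)
(-80167 + T(117, -88))/(v - 461731) = (-80167 + ((-88)² + 301*(-88) + 301*117 - 88*117))/(-65750/437213 - 461731) = (-80167 + (7744 - 26488 + 35217 - 10296))/(-201874861453/437213) = (-80167 + 6177)*(-437213/201874861453) = -73990*(-437213/201874861453) = 32349389870/201874861453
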